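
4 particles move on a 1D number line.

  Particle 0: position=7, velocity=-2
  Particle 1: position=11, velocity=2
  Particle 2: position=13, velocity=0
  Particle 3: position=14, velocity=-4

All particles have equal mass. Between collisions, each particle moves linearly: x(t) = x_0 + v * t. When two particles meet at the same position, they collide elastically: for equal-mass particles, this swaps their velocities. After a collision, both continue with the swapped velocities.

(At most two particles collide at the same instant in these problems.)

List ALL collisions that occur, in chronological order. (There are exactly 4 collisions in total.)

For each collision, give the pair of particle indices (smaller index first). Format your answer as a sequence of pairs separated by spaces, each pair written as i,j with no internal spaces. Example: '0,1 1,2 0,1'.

Answer: 2,3 1,2 2,3 0,1

Derivation:
Collision at t=1/4: particles 2 and 3 swap velocities; positions: p0=13/2 p1=23/2 p2=13 p3=13; velocities now: v0=-2 v1=2 v2=-4 v3=0
Collision at t=1/2: particles 1 and 2 swap velocities; positions: p0=6 p1=12 p2=12 p3=13; velocities now: v0=-2 v1=-4 v2=2 v3=0
Collision at t=1: particles 2 and 3 swap velocities; positions: p0=5 p1=10 p2=13 p3=13; velocities now: v0=-2 v1=-4 v2=0 v3=2
Collision at t=7/2: particles 0 and 1 swap velocities; positions: p0=0 p1=0 p2=13 p3=18; velocities now: v0=-4 v1=-2 v2=0 v3=2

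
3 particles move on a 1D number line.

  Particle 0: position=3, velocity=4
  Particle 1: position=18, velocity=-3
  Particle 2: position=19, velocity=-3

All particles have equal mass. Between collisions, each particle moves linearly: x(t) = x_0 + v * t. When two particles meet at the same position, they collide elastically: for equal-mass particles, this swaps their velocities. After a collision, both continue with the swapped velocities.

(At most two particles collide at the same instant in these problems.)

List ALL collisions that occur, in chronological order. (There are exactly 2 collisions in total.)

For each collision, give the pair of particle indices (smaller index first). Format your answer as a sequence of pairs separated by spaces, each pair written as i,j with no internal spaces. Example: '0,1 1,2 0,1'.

Answer: 0,1 1,2

Derivation:
Collision at t=15/7: particles 0 and 1 swap velocities; positions: p0=81/7 p1=81/7 p2=88/7; velocities now: v0=-3 v1=4 v2=-3
Collision at t=16/7: particles 1 and 2 swap velocities; positions: p0=78/7 p1=85/7 p2=85/7; velocities now: v0=-3 v1=-3 v2=4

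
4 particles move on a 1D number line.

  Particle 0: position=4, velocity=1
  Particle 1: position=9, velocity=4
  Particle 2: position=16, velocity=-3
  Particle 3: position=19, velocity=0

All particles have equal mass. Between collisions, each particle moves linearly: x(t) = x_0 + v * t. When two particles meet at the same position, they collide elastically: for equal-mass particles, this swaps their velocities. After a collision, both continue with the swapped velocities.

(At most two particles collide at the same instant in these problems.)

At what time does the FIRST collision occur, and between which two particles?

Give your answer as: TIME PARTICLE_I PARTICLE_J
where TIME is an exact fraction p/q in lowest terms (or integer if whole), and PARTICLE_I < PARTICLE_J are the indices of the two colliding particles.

Pair (0,1): pos 4,9 vel 1,4 -> not approaching (rel speed -3 <= 0)
Pair (1,2): pos 9,16 vel 4,-3 -> gap=7, closing at 7/unit, collide at t=1
Pair (2,3): pos 16,19 vel -3,0 -> not approaching (rel speed -3 <= 0)
Earliest collision: t=1 between 1 and 2

Answer: 1 1 2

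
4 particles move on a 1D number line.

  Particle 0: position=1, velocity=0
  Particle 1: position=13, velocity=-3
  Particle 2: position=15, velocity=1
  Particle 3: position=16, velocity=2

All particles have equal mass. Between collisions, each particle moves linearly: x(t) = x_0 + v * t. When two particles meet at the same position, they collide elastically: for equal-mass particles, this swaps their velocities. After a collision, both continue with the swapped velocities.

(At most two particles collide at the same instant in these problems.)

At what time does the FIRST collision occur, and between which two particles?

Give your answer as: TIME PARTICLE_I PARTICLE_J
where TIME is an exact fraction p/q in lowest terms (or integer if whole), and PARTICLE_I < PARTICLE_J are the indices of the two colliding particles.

Pair (0,1): pos 1,13 vel 0,-3 -> gap=12, closing at 3/unit, collide at t=4
Pair (1,2): pos 13,15 vel -3,1 -> not approaching (rel speed -4 <= 0)
Pair (2,3): pos 15,16 vel 1,2 -> not approaching (rel speed -1 <= 0)
Earliest collision: t=4 between 0 and 1

Answer: 4 0 1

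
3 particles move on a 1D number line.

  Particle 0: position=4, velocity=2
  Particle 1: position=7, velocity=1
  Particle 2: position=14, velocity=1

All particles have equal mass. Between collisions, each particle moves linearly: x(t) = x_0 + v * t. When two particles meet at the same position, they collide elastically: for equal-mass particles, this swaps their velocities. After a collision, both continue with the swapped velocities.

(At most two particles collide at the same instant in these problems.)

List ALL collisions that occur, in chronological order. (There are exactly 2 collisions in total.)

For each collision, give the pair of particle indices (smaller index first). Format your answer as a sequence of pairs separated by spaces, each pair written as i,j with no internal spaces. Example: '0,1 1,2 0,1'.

Collision at t=3: particles 0 and 1 swap velocities; positions: p0=10 p1=10 p2=17; velocities now: v0=1 v1=2 v2=1
Collision at t=10: particles 1 and 2 swap velocities; positions: p0=17 p1=24 p2=24; velocities now: v0=1 v1=1 v2=2

Answer: 0,1 1,2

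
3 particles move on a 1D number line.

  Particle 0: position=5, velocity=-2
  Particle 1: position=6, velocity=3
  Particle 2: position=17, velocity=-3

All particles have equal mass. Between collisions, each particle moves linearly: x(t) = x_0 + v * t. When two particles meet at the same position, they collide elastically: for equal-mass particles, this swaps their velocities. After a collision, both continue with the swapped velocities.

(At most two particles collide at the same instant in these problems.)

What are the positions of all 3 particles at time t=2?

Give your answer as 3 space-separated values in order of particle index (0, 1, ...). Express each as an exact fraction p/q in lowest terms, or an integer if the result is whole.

Answer: 1 11 12

Derivation:
Collision at t=11/6: particles 1 and 2 swap velocities; positions: p0=4/3 p1=23/2 p2=23/2; velocities now: v0=-2 v1=-3 v2=3
Advance to t=2 (no further collisions before then); velocities: v0=-2 v1=-3 v2=3; positions = 1 11 12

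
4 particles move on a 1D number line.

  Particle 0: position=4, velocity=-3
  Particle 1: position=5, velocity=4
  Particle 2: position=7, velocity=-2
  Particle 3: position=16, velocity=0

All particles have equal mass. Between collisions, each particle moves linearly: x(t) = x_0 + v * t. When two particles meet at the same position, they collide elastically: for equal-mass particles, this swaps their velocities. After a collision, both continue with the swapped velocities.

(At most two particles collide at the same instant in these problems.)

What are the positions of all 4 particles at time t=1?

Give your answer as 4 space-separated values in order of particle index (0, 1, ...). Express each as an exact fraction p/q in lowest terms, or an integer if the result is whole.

Collision at t=1/3: particles 1 and 2 swap velocities; positions: p0=3 p1=19/3 p2=19/3 p3=16; velocities now: v0=-3 v1=-2 v2=4 v3=0
Advance to t=1 (no further collisions before then); velocities: v0=-3 v1=-2 v2=4 v3=0; positions = 1 5 9 16

Answer: 1 5 9 16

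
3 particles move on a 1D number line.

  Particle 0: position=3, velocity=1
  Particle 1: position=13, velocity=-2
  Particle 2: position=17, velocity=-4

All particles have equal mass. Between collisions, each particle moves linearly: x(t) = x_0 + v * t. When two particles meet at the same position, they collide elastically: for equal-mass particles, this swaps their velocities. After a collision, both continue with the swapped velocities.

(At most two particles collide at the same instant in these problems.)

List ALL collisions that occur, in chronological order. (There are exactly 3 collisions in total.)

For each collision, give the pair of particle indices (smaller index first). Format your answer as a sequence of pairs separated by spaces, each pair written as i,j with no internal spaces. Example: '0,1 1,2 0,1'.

Collision at t=2: particles 1 and 2 swap velocities; positions: p0=5 p1=9 p2=9; velocities now: v0=1 v1=-4 v2=-2
Collision at t=14/5: particles 0 and 1 swap velocities; positions: p0=29/5 p1=29/5 p2=37/5; velocities now: v0=-4 v1=1 v2=-2
Collision at t=10/3: particles 1 and 2 swap velocities; positions: p0=11/3 p1=19/3 p2=19/3; velocities now: v0=-4 v1=-2 v2=1

Answer: 1,2 0,1 1,2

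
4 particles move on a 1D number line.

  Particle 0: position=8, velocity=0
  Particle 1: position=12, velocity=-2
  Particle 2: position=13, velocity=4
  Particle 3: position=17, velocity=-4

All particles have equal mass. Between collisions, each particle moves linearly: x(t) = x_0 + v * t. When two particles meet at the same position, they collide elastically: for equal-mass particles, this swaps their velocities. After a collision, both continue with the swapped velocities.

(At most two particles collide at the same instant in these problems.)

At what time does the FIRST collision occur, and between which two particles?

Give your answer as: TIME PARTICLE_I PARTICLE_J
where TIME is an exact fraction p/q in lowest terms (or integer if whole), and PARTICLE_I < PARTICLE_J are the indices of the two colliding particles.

Answer: 1/2 2 3

Derivation:
Pair (0,1): pos 8,12 vel 0,-2 -> gap=4, closing at 2/unit, collide at t=2
Pair (1,2): pos 12,13 vel -2,4 -> not approaching (rel speed -6 <= 0)
Pair (2,3): pos 13,17 vel 4,-4 -> gap=4, closing at 8/unit, collide at t=1/2
Earliest collision: t=1/2 between 2 and 3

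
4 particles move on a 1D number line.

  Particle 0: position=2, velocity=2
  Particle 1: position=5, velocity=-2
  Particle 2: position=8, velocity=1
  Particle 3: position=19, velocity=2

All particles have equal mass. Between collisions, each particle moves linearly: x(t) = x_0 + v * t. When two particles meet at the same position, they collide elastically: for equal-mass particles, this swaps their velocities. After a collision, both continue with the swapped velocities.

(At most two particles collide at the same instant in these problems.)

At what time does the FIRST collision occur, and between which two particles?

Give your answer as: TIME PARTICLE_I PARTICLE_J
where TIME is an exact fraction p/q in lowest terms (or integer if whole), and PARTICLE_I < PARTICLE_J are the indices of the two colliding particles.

Pair (0,1): pos 2,5 vel 2,-2 -> gap=3, closing at 4/unit, collide at t=3/4
Pair (1,2): pos 5,8 vel -2,1 -> not approaching (rel speed -3 <= 0)
Pair (2,3): pos 8,19 vel 1,2 -> not approaching (rel speed -1 <= 0)
Earliest collision: t=3/4 between 0 and 1

Answer: 3/4 0 1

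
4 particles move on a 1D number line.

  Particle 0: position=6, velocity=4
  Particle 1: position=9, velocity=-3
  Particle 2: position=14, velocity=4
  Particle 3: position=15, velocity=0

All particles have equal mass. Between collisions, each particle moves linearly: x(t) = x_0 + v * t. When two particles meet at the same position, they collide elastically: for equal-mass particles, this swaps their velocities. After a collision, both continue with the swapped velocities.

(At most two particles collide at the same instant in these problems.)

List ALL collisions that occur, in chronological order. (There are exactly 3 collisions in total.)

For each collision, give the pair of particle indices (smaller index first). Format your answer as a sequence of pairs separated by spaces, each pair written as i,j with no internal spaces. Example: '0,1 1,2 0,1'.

Answer: 2,3 0,1 1,2

Derivation:
Collision at t=1/4: particles 2 and 3 swap velocities; positions: p0=7 p1=33/4 p2=15 p3=15; velocities now: v0=4 v1=-3 v2=0 v3=4
Collision at t=3/7: particles 0 and 1 swap velocities; positions: p0=54/7 p1=54/7 p2=15 p3=110/7; velocities now: v0=-3 v1=4 v2=0 v3=4
Collision at t=9/4: particles 1 and 2 swap velocities; positions: p0=9/4 p1=15 p2=15 p3=23; velocities now: v0=-3 v1=0 v2=4 v3=4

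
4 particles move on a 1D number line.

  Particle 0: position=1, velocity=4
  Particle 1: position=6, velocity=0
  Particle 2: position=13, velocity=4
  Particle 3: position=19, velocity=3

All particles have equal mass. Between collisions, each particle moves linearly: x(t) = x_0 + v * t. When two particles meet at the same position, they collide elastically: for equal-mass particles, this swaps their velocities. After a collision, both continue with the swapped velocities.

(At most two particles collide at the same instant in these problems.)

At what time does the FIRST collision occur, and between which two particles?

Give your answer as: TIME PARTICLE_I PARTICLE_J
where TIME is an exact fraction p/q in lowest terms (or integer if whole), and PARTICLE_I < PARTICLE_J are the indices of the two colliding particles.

Pair (0,1): pos 1,6 vel 4,0 -> gap=5, closing at 4/unit, collide at t=5/4
Pair (1,2): pos 6,13 vel 0,4 -> not approaching (rel speed -4 <= 0)
Pair (2,3): pos 13,19 vel 4,3 -> gap=6, closing at 1/unit, collide at t=6
Earliest collision: t=5/4 between 0 and 1

Answer: 5/4 0 1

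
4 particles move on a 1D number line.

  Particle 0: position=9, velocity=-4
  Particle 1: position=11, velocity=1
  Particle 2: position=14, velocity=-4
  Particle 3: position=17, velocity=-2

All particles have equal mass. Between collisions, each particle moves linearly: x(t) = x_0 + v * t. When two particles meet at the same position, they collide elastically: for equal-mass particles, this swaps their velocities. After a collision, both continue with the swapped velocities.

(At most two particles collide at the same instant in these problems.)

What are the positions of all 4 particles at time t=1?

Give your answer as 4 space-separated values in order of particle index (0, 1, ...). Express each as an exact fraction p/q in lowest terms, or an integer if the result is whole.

Answer: 5 10 12 15

Derivation:
Collision at t=3/5: particles 1 and 2 swap velocities; positions: p0=33/5 p1=58/5 p2=58/5 p3=79/5; velocities now: v0=-4 v1=-4 v2=1 v3=-2
Advance to t=1 (no further collisions before then); velocities: v0=-4 v1=-4 v2=1 v3=-2; positions = 5 10 12 15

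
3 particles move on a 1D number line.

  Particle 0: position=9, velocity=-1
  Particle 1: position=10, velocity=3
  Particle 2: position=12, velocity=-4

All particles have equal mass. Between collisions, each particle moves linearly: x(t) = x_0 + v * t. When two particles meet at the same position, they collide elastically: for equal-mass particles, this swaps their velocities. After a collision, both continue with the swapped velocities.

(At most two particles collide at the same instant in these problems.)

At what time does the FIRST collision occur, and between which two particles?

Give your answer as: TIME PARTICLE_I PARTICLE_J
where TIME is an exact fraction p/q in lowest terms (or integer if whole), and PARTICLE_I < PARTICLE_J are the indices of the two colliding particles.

Answer: 2/7 1 2

Derivation:
Pair (0,1): pos 9,10 vel -1,3 -> not approaching (rel speed -4 <= 0)
Pair (1,2): pos 10,12 vel 3,-4 -> gap=2, closing at 7/unit, collide at t=2/7
Earliest collision: t=2/7 between 1 and 2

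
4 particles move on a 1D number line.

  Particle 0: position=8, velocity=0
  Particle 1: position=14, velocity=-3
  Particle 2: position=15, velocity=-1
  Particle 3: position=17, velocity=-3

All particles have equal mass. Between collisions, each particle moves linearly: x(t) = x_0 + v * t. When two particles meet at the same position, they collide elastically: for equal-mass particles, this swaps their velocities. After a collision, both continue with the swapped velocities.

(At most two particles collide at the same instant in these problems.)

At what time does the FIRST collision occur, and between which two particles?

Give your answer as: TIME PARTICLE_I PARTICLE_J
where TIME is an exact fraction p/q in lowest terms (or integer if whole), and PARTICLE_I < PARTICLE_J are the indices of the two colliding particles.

Answer: 1 2 3

Derivation:
Pair (0,1): pos 8,14 vel 0,-3 -> gap=6, closing at 3/unit, collide at t=2
Pair (1,2): pos 14,15 vel -3,-1 -> not approaching (rel speed -2 <= 0)
Pair (2,3): pos 15,17 vel -1,-3 -> gap=2, closing at 2/unit, collide at t=1
Earliest collision: t=1 between 2 and 3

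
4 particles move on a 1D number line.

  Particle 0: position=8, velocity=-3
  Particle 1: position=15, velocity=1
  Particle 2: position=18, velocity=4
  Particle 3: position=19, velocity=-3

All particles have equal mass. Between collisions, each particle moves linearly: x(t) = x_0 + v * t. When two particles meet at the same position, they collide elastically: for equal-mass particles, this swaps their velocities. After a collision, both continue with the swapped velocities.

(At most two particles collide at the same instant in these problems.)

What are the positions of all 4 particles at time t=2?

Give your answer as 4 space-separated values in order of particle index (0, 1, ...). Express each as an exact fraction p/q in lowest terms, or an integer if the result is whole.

Collision at t=1/7: particles 2 and 3 swap velocities; positions: p0=53/7 p1=106/7 p2=130/7 p3=130/7; velocities now: v0=-3 v1=1 v2=-3 v3=4
Collision at t=1: particles 1 and 2 swap velocities; positions: p0=5 p1=16 p2=16 p3=22; velocities now: v0=-3 v1=-3 v2=1 v3=4
Advance to t=2 (no further collisions before then); velocities: v0=-3 v1=-3 v2=1 v3=4; positions = 2 13 17 26

Answer: 2 13 17 26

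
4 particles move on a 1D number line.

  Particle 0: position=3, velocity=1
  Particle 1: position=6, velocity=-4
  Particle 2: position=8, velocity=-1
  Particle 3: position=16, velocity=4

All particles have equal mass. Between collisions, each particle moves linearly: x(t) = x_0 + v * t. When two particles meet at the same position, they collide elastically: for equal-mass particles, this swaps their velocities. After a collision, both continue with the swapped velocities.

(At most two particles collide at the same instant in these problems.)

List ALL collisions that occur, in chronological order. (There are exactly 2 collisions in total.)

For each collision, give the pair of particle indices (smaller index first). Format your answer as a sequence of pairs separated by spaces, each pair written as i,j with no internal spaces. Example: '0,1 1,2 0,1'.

Answer: 0,1 1,2

Derivation:
Collision at t=3/5: particles 0 and 1 swap velocities; positions: p0=18/5 p1=18/5 p2=37/5 p3=92/5; velocities now: v0=-4 v1=1 v2=-1 v3=4
Collision at t=5/2: particles 1 and 2 swap velocities; positions: p0=-4 p1=11/2 p2=11/2 p3=26; velocities now: v0=-4 v1=-1 v2=1 v3=4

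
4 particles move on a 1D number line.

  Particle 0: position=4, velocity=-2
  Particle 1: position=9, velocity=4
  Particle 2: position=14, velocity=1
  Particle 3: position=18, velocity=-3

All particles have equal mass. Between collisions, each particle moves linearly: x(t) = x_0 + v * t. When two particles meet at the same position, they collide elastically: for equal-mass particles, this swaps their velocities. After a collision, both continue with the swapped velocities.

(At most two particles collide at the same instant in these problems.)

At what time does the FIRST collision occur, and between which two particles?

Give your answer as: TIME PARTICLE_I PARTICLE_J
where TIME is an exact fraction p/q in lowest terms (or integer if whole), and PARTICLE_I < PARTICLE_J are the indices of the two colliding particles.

Pair (0,1): pos 4,9 vel -2,4 -> not approaching (rel speed -6 <= 0)
Pair (1,2): pos 9,14 vel 4,1 -> gap=5, closing at 3/unit, collide at t=5/3
Pair (2,3): pos 14,18 vel 1,-3 -> gap=4, closing at 4/unit, collide at t=1
Earliest collision: t=1 between 2 and 3

Answer: 1 2 3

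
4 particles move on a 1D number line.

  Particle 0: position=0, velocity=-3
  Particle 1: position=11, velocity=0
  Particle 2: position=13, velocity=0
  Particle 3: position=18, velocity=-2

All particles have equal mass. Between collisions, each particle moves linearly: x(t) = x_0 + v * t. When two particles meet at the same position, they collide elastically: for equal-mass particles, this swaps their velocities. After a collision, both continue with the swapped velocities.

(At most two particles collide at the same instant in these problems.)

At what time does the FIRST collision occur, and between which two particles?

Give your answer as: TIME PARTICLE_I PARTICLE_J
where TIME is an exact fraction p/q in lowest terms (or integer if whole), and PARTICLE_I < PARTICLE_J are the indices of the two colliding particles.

Pair (0,1): pos 0,11 vel -3,0 -> not approaching (rel speed -3 <= 0)
Pair (1,2): pos 11,13 vel 0,0 -> not approaching (rel speed 0 <= 0)
Pair (2,3): pos 13,18 vel 0,-2 -> gap=5, closing at 2/unit, collide at t=5/2
Earliest collision: t=5/2 between 2 and 3

Answer: 5/2 2 3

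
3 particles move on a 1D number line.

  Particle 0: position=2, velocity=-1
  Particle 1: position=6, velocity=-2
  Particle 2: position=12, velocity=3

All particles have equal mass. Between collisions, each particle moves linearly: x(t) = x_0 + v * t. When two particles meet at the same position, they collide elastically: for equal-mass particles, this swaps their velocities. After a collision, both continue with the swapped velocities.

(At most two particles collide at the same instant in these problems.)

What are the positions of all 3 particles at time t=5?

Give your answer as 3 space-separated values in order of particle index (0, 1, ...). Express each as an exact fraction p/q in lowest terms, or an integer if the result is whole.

Collision at t=4: particles 0 and 1 swap velocities; positions: p0=-2 p1=-2 p2=24; velocities now: v0=-2 v1=-1 v2=3
Advance to t=5 (no further collisions before then); velocities: v0=-2 v1=-1 v2=3; positions = -4 -3 27

Answer: -4 -3 27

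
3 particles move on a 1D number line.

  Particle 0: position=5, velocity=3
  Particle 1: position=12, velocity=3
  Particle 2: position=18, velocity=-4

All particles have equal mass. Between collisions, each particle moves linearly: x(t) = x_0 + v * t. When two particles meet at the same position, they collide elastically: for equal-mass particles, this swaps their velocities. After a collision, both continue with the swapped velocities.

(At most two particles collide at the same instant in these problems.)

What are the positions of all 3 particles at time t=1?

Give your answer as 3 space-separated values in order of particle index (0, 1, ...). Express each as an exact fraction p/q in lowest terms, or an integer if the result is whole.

Answer: 8 14 15

Derivation:
Collision at t=6/7: particles 1 and 2 swap velocities; positions: p0=53/7 p1=102/7 p2=102/7; velocities now: v0=3 v1=-4 v2=3
Advance to t=1 (no further collisions before then); velocities: v0=3 v1=-4 v2=3; positions = 8 14 15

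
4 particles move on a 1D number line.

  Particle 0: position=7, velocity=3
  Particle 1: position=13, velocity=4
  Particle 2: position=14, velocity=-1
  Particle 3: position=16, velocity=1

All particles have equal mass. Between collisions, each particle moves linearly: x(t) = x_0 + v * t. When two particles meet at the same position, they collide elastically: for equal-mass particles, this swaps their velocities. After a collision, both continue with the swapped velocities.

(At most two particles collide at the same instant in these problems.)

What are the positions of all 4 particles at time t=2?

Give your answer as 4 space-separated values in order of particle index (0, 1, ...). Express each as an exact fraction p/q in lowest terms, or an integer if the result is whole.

Answer: 12 13 18 21

Derivation:
Collision at t=1/5: particles 1 and 2 swap velocities; positions: p0=38/5 p1=69/5 p2=69/5 p3=81/5; velocities now: v0=3 v1=-1 v2=4 v3=1
Collision at t=1: particles 2 and 3 swap velocities; positions: p0=10 p1=13 p2=17 p3=17; velocities now: v0=3 v1=-1 v2=1 v3=4
Collision at t=7/4: particles 0 and 1 swap velocities; positions: p0=49/4 p1=49/4 p2=71/4 p3=20; velocities now: v0=-1 v1=3 v2=1 v3=4
Advance to t=2 (no further collisions before then); velocities: v0=-1 v1=3 v2=1 v3=4; positions = 12 13 18 21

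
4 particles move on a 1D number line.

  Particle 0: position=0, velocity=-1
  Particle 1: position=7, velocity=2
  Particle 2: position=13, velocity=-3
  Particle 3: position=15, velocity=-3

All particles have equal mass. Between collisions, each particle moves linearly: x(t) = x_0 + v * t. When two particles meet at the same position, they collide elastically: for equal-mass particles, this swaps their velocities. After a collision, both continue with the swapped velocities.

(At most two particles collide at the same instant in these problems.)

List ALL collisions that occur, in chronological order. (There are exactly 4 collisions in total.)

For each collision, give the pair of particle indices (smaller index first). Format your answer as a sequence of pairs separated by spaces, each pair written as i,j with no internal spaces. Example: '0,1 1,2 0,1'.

Collision at t=6/5: particles 1 and 2 swap velocities; positions: p0=-6/5 p1=47/5 p2=47/5 p3=57/5; velocities now: v0=-1 v1=-3 v2=2 v3=-3
Collision at t=8/5: particles 2 and 3 swap velocities; positions: p0=-8/5 p1=41/5 p2=51/5 p3=51/5; velocities now: v0=-1 v1=-3 v2=-3 v3=2
Collision at t=13/2: particles 0 and 1 swap velocities; positions: p0=-13/2 p1=-13/2 p2=-9/2 p3=20; velocities now: v0=-3 v1=-1 v2=-3 v3=2
Collision at t=15/2: particles 1 and 2 swap velocities; positions: p0=-19/2 p1=-15/2 p2=-15/2 p3=22; velocities now: v0=-3 v1=-3 v2=-1 v3=2

Answer: 1,2 2,3 0,1 1,2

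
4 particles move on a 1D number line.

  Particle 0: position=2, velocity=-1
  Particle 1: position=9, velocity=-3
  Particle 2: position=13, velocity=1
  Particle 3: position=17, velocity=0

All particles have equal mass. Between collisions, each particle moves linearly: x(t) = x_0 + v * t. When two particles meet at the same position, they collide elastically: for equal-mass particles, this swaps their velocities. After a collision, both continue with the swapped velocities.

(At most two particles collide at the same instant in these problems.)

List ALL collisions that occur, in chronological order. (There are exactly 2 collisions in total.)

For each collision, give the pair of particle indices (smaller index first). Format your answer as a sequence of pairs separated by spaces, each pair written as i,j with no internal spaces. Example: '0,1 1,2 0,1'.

Collision at t=7/2: particles 0 and 1 swap velocities; positions: p0=-3/2 p1=-3/2 p2=33/2 p3=17; velocities now: v0=-3 v1=-1 v2=1 v3=0
Collision at t=4: particles 2 and 3 swap velocities; positions: p0=-3 p1=-2 p2=17 p3=17; velocities now: v0=-3 v1=-1 v2=0 v3=1

Answer: 0,1 2,3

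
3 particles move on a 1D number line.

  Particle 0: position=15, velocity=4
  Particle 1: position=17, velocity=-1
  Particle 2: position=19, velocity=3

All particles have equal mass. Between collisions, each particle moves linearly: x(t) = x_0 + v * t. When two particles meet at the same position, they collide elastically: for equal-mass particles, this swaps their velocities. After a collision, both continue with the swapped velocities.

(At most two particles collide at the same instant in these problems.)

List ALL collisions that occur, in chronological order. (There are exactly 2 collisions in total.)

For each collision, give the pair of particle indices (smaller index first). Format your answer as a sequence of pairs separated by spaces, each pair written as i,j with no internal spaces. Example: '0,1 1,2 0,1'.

Collision at t=2/5: particles 0 and 1 swap velocities; positions: p0=83/5 p1=83/5 p2=101/5; velocities now: v0=-1 v1=4 v2=3
Collision at t=4: particles 1 and 2 swap velocities; positions: p0=13 p1=31 p2=31; velocities now: v0=-1 v1=3 v2=4

Answer: 0,1 1,2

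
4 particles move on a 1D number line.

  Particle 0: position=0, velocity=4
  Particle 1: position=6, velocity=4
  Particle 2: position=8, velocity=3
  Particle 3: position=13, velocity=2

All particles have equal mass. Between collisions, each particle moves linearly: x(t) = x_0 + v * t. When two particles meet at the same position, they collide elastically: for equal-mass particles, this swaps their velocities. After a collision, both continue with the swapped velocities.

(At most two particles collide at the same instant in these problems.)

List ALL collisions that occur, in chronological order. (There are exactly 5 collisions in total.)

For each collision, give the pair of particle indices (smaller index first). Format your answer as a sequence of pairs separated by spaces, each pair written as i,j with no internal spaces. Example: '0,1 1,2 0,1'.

Answer: 1,2 2,3 1,2 0,1 1,2

Derivation:
Collision at t=2: particles 1 and 2 swap velocities; positions: p0=8 p1=14 p2=14 p3=17; velocities now: v0=4 v1=3 v2=4 v3=2
Collision at t=7/2: particles 2 and 3 swap velocities; positions: p0=14 p1=37/2 p2=20 p3=20; velocities now: v0=4 v1=3 v2=2 v3=4
Collision at t=5: particles 1 and 2 swap velocities; positions: p0=20 p1=23 p2=23 p3=26; velocities now: v0=4 v1=2 v2=3 v3=4
Collision at t=13/2: particles 0 and 1 swap velocities; positions: p0=26 p1=26 p2=55/2 p3=32; velocities now: v0=2 v1=4 v2=3 v3=4
Collision at t=8: particles 1 and 2 swap velocities; positions: p0=29 p1=32 p2=32 p3=38; velocities now: v0=2 v1=3 v2=4 v3=4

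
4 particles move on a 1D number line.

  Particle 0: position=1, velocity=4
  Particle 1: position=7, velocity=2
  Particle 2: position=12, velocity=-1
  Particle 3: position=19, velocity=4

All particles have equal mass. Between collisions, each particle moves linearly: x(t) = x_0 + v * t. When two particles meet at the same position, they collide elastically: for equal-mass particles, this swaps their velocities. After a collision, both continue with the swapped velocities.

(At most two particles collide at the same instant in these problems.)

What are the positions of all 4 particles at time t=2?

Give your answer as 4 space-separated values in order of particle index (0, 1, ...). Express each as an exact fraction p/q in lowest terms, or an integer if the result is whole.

Answer: 9 10 11 27

Derivation:
Collision at t=5/3: particles 1 and 2 swap velocities; positions: p0=23/3 p1=31/3 p2=31/3 p3=77/3; velocities now: v0=4 v1=-1 v2=2 v3=4
Advance to t=2 (no further collisions before then); velocities: v0=4 v1=-1 v2=2 v3=4; positions = 9 10 11 27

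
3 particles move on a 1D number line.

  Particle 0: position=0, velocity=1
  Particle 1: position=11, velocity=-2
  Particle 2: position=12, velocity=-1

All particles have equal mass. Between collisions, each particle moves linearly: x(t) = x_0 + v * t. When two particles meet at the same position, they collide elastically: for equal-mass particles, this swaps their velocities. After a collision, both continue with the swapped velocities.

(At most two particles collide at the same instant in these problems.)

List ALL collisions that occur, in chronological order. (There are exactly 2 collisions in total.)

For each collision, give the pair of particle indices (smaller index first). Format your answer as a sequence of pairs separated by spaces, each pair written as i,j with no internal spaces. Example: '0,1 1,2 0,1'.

Answer: 0,1 1,2

Derivation:
Collision at t=11/3: particles 0 and 1 swap velocities; positions: p0=11/3 p1=11/3 p2=25/3; velocities now: v0=-2 v1=1 v2=-1
Collision at t=6: particles 1 and 2 swap velocities; positions: p0=-1 p1=6 p2=6; velocities now: v0=-2 v1=-1 v2=1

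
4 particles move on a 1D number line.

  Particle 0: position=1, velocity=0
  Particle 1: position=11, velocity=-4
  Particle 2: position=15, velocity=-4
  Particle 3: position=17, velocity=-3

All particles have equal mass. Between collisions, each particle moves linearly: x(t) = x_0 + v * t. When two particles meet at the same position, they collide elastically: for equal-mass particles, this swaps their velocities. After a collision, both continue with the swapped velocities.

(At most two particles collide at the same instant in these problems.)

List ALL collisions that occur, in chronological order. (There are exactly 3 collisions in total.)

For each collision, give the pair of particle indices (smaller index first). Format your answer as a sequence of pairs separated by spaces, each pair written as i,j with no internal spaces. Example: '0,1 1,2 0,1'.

Answer: 0,1 1,2 2,3

Derivation:
Collision at t=5/2: particles 0 and 1 swap velocities; positions: p0=1 p1=1 p2=5 p3=19/2; velocities now: v0=-4 v1=0 v2=-4 v3=-3
Collision at t=7/2: particles 1 and 2 swap velocities; positions: p0=-3 p1=1 p2=1 p3=13/2; velocities now: v0=-4 v1=-4 v2=0 v3=-3
Collision at t=16/3: particles 2 and 3 swap velocities; positions: p0=-31/3 p1=-19/3 p2=1 p3=1; velocities now: v0=-4 v1=-4 v2=-3 v3=0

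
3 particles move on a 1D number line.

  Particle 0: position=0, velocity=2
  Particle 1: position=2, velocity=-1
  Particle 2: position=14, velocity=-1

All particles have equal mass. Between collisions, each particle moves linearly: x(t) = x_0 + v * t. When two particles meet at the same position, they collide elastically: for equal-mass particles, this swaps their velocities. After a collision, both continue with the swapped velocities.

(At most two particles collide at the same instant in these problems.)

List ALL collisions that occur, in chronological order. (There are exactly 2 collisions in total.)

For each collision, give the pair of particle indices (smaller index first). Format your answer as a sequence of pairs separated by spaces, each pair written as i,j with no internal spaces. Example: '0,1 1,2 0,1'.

Answer: 0,1 1,2

Derivation:
Collision at t=2/3: particles 0 and 1 swap velocities; positions: p0=4/3 p1=4/3 p2=40/3; velocities now: v0=-1 v1=2 v2=-1
Collision at t=14/3: particles 1 and 2 swap velocities; positions: p0=-8/3 p1=28/3 p2=28/3; velocities now: v0=-1 v1=-1 v2=2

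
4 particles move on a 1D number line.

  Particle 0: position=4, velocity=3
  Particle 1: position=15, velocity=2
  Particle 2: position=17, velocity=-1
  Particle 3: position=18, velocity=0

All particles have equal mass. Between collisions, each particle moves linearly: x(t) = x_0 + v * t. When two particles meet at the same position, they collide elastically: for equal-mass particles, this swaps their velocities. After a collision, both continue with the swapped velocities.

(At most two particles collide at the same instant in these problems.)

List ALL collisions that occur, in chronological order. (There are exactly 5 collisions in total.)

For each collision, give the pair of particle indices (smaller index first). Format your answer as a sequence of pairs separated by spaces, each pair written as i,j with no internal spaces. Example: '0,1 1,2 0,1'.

Answer: 1,2 2,3 0,1 1,2 2,3

Derivation:
Collision at t=2/3: particles 1 and 2 swap velocities; positions: p0=6 p1=49/3 p2=49/3 p3=18; velocities now: v0=3 v1=-1 v2=2 v3=0
Collision at t=3/2: particles 2 and 3 swap velocities; positions: p0=17/2 p1=31/2 p2=18 p3=18; velocities now: v0=3 v1=-1 v2=0 v3=2
Collision at t=13/4: particles 0 and 1 swap velocities; positions: p0=55/4 p1=55/4 p2=18 p3=43/2; velocities now: v0=-1 v1=3 v2=0 v3=2
Collision at t=14/3: particles 1 and 2 swap velocities; positions: p0=37/3 p1=18 p2=18 p3=73/3; velocities now: v0=-1 v1=0 v2=3 v3=2
Collision at t=11: particles 2 and 3 swap velocities; positions: p0=6 p1=18 p2=37 p3=37; velocities now: v0=-1 v1=0 v2=2 v3=3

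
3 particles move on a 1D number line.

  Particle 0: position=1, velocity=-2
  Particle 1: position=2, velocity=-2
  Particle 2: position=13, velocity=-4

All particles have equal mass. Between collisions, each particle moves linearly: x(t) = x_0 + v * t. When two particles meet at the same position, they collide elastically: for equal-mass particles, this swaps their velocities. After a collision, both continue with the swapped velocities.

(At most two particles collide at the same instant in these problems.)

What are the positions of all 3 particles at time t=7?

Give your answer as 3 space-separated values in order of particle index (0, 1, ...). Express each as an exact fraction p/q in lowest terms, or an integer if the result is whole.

Collision at t=11/2: particles 1 and 2 swap velocities; positions: p0=-10 p1=-9 p2=-9; velocities now: v0=-2 v1=-4 v2=-2
Collision at t=6: particles 0 and 1 swap velocities; positions: p0=-11 p1=-11 p2=-10; velocities now: v0=-4 v1=-2 v2=-2
Advance to t=7 (no further collisions before then); velocities: v0=-4 v1=-2 v2=-2; positions = -15 -13 -12

Answer: -15 -13 -12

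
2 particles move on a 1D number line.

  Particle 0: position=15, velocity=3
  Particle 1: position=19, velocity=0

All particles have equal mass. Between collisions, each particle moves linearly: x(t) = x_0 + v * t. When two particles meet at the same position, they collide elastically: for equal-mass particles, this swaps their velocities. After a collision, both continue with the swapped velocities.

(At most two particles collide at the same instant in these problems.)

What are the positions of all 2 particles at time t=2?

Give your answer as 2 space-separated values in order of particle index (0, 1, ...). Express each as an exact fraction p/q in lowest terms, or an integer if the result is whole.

Collision at t=4/3: particles 0 and 1 swap velocities; positions: p0=19 p1=19; velocities now: v0=0 v1=3
Advance to t=2 (no further collisions before then); velocities: v0=0 v1=3; positions = 19 21

Answer: 19 21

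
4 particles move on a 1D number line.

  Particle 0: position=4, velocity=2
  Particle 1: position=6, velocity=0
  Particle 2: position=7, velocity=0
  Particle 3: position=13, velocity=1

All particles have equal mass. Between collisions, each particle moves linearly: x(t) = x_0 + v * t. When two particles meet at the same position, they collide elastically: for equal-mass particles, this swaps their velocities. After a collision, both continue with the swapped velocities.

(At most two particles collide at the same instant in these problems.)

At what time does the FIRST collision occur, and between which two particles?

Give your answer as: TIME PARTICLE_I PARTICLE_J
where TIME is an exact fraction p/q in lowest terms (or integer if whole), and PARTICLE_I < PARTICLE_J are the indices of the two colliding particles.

Pair (0,1): pos 4,6 vel 2,0 -> gap=2, closing at 2/unit, collide at t=1
Pair (1,2): pos 6,7 vel 0,0 -> not approaching (rel speed 0 <= 0)
Pair (2,3): pos 7,13 vel 0,1 -> not approaching (rel speed -1 <= 0)
Earliest collision: t=1 between 0 and 1

Answer: 1 0 1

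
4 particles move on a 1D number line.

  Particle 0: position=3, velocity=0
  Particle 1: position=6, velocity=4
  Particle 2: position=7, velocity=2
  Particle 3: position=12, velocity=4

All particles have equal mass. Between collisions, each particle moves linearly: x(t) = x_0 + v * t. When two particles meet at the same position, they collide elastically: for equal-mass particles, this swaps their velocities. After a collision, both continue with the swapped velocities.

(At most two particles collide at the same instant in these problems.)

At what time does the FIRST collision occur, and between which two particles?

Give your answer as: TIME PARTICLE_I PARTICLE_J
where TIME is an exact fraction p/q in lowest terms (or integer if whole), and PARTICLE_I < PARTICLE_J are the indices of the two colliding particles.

Pair (0,1): pos 3,6 vel 0,4 -> not approaching (rel speed -4 <= 0)
Pair (1,2): pos 6,7 vel 4,2 -> gap=1, closing at 2/unit, collide at t=1/2
Pair (2,3): pos 7,12 vel 2,4 -> not approaching (rel speed -2 <= 0)
Earliest collision: t=1/2 between 1 and 2

Answer: 1/2 1 2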